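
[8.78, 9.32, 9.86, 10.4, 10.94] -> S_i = 8.78 + 0.54*i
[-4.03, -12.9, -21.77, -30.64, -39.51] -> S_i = -4.03 + -8.87*i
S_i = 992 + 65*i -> [992, 1057, 1122, 1187, 1252]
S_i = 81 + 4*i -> [81, 85, 89, 93, 97]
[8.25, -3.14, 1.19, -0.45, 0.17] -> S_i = 8.25*(-0.38)^i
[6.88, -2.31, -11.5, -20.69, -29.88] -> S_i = 6.88 + -9.19*i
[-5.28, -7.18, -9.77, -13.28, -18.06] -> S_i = -5.28*1.36^i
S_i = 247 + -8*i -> [247, 239, 231, 223, 215]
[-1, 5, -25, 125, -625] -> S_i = -1*-5^i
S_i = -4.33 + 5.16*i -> [-4.33, 0.83, 5.99, 11.15, 16.31]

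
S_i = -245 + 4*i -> [-245, -241, -237, -233, -229]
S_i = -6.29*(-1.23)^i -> [-6.29, 7.74, -9.52, 11.7, -14.4]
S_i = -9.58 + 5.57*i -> [-9.58, -4.01, 1.56, 7.13, 12.7]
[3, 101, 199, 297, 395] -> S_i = 3 + 98*i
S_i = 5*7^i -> [5, 35, 245, 1715, 12005]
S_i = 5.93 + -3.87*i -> [5.93, 2.06, -1.81, -5.68, -9.55]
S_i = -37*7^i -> [-37, -259, -1813, -12691, -88837]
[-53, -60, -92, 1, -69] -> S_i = Random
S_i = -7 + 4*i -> [-7, -3, 1, 5, 9]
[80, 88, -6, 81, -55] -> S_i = Random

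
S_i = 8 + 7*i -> [8, 15, 22, 29, 36]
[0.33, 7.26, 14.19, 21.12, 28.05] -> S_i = 0.33 + 6.93*i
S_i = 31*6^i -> [31, 186, 1116, 6696, 40176]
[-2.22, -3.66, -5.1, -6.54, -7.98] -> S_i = -2.22 + -1.44*i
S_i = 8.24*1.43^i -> [8.24, 11.78, 16.85, 24.1, 34.46]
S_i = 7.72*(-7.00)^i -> [7.72, -54.04, 378.28, -2647.96, 18535.72]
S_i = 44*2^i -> [44, 88, 176, 352, 704]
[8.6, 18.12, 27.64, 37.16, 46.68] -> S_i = 8.60 + 9.52*i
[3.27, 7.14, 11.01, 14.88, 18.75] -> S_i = 3.27 + 3.87*i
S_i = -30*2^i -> [-30, -60, -120, -240, -480]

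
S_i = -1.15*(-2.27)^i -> [-1.15, 2.61, -5.93, 13.45, -30.54]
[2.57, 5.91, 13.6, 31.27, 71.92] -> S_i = 2.57*2.30^i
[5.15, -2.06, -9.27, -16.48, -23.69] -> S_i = 5.15 + -7.21*i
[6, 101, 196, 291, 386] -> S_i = 6 + 95*i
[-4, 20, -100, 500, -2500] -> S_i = -4*-5^i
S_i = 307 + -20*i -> [307, 287, 267, 247, 227]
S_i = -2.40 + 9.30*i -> [-2.4, 6.9, 16.2, 25.5, 34.8]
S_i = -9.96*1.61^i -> [-9.96, -16.04, -25.82, -41.57, -66.92]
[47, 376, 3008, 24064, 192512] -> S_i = 47*8^i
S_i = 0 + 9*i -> [0, 9, 18, 27, 36]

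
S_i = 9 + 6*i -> [9, 15, 21, 27, 33]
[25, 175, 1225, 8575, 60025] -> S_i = 25*7^i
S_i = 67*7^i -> [67, 469, 3283, 22981, 160867]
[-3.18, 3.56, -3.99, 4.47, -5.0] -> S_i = -3.18*(-1.12)^i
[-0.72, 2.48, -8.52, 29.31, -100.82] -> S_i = -0.72*(-3.44)^i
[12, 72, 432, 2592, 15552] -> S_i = 12*6^i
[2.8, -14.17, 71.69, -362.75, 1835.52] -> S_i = 2.80*(-5.06)^i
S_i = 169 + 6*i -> [169, 175, 181, 187, 193]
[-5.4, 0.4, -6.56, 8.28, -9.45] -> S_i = Random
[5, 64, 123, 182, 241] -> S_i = 5 + 59*i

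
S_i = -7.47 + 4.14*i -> [-7.47, -3.33, 0.81, 4.95, 9.09]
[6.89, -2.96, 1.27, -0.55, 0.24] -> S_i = 6.89*(-0.43)^i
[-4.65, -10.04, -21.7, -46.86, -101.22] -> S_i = -4.65*2.16^i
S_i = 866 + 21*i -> [866, 887, 908, 929, 950]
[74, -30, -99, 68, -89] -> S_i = Random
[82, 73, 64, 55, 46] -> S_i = 82 + -9*i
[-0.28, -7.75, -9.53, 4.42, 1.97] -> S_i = Random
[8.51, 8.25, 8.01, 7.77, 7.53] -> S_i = 8.51*0.97^i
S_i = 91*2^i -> [91, 182, 364, 728, 1456]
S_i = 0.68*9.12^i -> [0.68, 6.2, 56.56, 515.81, 4704.23]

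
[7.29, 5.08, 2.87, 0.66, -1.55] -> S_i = 7.29 + -2.21*i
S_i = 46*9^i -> [46, 414, 3726, 33534, 301806]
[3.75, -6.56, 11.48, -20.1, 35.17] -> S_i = 3.75*(-1.75)^i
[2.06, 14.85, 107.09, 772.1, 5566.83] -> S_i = 2.06*7.21^i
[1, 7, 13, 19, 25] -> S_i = 1 + 6*i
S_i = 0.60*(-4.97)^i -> [0.6, -2.98, 14.82, -73.66, 366.08]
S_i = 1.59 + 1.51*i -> [1.59, 3.1, 4.61, 6.12, 7.63]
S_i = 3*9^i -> [3, 27, 243, 2187, 19683]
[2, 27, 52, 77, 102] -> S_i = 2 + 25*i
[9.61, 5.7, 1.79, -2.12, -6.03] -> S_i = 9.61 + -3.91*i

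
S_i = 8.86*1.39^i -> [8.86, 12.32, 17.12, 23.79, 33.07]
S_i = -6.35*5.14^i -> [-6.35, -32.64, -167.76, -862.31, -4432.27]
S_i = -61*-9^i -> [-61, 549, -4941, 44469, -400221]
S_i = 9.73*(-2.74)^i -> [9.73, -26.66, 73.05, -200.15, 548.42]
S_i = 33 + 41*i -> [33, 74, 115, 156, 197]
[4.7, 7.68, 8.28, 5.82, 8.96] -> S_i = Random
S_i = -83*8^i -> [-83, -664, -5312, -42496, -339968]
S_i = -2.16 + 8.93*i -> [-2.16, 6.77, 15.7, 24.63, 33.56]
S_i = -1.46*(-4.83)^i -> [-1.46, 7.05, -34.06, 164.51, -794.59]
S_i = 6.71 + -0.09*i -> [6.71, 6.62, 6.53, 6.44, 6.35]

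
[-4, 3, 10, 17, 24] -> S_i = -4 + 7*i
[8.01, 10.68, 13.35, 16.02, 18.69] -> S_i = 8.01 + 2.67*i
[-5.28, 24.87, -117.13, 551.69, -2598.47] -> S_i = -5.28*(-4.71)^i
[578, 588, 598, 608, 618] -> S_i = 578 + 10*i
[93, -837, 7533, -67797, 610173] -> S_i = 93*-9^i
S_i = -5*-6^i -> [-5, 30, -180, 1080, -6480]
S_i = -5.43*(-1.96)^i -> [-5.43, 10.64, -20.86, 40.89, -80.14]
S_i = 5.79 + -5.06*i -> [5.79, 0.73, -4.33, -9.39, -14.45]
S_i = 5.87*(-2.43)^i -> [5.87, -14.26, 34.66, -84.23, 204.67]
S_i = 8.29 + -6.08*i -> [8.29, 2.21, -3.87, -9.95, -16.03]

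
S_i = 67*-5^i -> [67, -335, 1675, -8375, 41875]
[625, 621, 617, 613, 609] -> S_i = 625 + -4*i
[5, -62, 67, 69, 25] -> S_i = Random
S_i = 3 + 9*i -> [3, 12, 21, 30, 39]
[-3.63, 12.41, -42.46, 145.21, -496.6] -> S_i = -3.63*(-3.42)^i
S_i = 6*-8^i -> [6, -48, 384, -3072, 24576]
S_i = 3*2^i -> [3, 6, 12, 24, 48]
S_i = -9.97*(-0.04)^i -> [-9.97, 0.4, -0.02, 0.0, -0.0]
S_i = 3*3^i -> [3, 9, 27, 81, 243]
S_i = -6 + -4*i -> [-6, -10, -14, -18, -22]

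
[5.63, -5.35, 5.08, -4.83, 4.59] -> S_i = 5.63*(-0.95)^i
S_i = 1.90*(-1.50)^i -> [1.9, -2.85, 4.27, -6.41, 9.62]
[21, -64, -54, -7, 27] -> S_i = Random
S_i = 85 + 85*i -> [85, 170, 255, 340, 425]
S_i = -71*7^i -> [-71, -497, -3479, -24353, -170471]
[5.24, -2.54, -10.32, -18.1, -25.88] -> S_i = 5.24 + -7.78*i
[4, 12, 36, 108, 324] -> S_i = 4*3^i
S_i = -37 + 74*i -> [-37, 37, 111, 185, 259]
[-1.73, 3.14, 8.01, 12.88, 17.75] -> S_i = -1.73 + 4.87*i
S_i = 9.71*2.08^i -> [9.71, 20.2, 42.01, 87.38, 181.75]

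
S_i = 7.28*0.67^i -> [7.28, 4.88, 3.27, 2.19, 1.47]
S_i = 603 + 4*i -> [603, 607, 611, 615, 619]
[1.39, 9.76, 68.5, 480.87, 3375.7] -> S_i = 1.39*7.02^i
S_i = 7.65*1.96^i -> [7.65, 14.99, 29.39, 57.6, 112.9]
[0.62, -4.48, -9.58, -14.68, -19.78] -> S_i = 0.62 + -5.10*i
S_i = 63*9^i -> [63, 567, 5103, 45927, 413343]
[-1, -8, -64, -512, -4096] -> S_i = -1*8^i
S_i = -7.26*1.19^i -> [-7.26, -8.64, -10.28, -12.23, -14.56]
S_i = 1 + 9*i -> [1, 10, 19, 28, 37]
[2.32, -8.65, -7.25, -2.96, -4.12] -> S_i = Random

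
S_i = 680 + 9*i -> [680, 689, 698, 707, 716]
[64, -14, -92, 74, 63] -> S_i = Random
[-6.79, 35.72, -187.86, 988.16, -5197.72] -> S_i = -6.79*(-5.26)^i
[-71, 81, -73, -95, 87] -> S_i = Random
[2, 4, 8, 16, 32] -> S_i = 2*2^i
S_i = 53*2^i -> [53, 106, 212, 424, 848]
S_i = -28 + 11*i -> [-28, -17, -6, 5, 16]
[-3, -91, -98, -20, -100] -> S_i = Random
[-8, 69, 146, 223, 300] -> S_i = -8 + 77*i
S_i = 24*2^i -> [24, 48, 96, 192, 384]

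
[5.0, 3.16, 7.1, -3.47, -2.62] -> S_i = Random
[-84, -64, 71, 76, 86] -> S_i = Random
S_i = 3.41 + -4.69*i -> [3.41, -1.28, -5.97, -10.66, -15.35]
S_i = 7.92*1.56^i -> [7.92, 12.36, 19.27, 30.07, 46.91]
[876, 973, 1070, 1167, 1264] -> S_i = 876 + 97*i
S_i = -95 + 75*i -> [-95, -20, 55, 130, 205]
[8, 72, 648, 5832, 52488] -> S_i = 8*9^i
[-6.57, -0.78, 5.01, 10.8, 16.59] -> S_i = -6.57 + 5.79*i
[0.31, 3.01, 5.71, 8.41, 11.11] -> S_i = 0.31 + 2.70*i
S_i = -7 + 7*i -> [-7, 0, 7, 14, 21]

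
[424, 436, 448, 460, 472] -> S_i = 424 + 12*i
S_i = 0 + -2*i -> [0, -2, -4, -6, -8]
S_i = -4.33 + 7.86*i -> [-4.33, 3.53, 11.39, 19.25, 27.11]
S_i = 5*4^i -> [5, 20, 80, 320, 1280]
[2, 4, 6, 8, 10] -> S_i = 2 + 2*i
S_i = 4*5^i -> [4, 20, 100, 500, 2500]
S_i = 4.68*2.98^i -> [4.68, 13.95, 41.56, 123.85, 369.07]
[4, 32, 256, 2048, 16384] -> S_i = 4*8^i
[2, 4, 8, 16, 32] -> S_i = 2*2^i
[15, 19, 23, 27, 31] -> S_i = 15 + 4*i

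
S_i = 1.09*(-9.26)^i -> [1.09, -10.09, 93.46, -865.48, 8014.39]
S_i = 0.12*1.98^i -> [0.12, 0.24, 0.47, 0.93, 1.84]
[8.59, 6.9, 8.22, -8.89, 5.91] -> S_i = Random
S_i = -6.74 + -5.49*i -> [-6.74, -12.23, -17.72, -23.21, -28.7]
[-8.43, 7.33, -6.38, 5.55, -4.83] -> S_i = -8.43*(-0.87)^i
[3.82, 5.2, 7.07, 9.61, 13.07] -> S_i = 3.82*1.36^i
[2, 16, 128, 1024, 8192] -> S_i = 2*8^i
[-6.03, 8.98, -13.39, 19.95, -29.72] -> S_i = -6.03*(-1.49)^i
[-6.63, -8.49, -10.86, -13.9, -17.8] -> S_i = -6.63*1.28^i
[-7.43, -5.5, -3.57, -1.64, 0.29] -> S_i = -7.43 + 1.93*i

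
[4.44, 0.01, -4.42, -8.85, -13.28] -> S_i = 4.44 + -4.43*i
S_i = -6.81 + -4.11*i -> [-6.81, -10.92, -15.03, -19.14, -23.25]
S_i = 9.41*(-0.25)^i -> [9.41, -2.35, 0.59, -0.15, 0.04]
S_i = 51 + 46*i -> [51, 97, 143, 189, 235]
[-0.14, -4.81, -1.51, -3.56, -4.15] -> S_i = Random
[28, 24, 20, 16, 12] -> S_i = 28 + -4*i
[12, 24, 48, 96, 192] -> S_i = 12*2^i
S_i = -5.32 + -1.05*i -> [-5.32, -6.37, -7.42, -8.47, -9.52]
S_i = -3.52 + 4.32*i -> [-3.52, 0.8, 5.12, 9.44, 13.76]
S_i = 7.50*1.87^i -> [7.5, 14.02, 26.23, 49.04, 91.71]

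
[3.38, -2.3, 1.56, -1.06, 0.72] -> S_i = 3.38*(-0.68)^i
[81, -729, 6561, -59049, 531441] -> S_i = 81*-9^i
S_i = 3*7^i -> [3, 21, 147, 1029, 7203]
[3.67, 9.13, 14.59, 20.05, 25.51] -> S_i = 3.67 + 5.46*i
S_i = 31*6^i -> [31, 186, 1116, 6696, 40176]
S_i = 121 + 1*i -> [121, 122, 123, 124, 125]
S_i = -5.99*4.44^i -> [-5.99, -26.6, -118.08, -524.3, -2327.87]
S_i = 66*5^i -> [66, 330, 1650, 8250, 41250]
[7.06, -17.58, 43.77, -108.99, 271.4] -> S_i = 7.06*(-2.49)^i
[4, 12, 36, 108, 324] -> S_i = 4*3^i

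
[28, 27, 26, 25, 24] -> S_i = 28 + -1*i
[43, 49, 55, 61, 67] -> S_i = 43 + 6*i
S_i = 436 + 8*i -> [436, 444, 452, 460, 468]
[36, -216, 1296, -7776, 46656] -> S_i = 36*-6^i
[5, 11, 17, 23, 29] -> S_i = 5 + 6*i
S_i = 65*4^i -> [65, 260, 1040, 4160, 16640]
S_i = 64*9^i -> [64, 576, 5184, 46656, 419904]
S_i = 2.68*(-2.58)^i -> [2.68, -6.91, 17.84, -46.03, 118.74]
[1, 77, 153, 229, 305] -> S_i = 1 + 76*i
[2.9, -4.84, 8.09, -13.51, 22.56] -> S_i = 2.90*(-1.67)^i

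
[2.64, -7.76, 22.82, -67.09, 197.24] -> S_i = 2.64*(-2.94)^i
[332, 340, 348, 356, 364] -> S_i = 332 + 8*i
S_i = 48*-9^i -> [48, -432, 3888, -34992, 314928]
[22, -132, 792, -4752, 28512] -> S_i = 22*-6^i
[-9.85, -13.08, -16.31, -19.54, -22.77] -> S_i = -9.85 + -3.23*i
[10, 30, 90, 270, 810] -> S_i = 10*3^i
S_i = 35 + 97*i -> [35, 132, 229, 326, 423]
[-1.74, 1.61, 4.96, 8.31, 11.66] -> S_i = -1.74 + 3.35*i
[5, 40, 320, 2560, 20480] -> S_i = 5*8^i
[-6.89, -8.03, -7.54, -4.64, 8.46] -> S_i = Random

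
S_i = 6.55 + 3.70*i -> [6.55, 10.25, 13.95, 17.65, 21.35]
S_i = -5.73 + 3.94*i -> [-5.73, -1.79, 2.15, 6.09, 10.03]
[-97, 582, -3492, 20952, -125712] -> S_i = -97*-6^i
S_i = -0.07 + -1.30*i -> [-0.07, -1.37, -2.67, -3.97, -5.27]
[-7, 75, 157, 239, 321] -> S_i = -7 + 82*i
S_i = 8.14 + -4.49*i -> [8.14, 3.65, -0.84, -5.33, -9.82]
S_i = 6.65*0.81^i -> [6.65, 5.39, 4.36, 3.53, 2.86]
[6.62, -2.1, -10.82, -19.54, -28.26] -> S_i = 6.62 + -8.72*i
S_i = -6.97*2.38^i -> [-6.97, -16.59, -39.48, -93.96, -223.64]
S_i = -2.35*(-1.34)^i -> [-2.35, 3.15, -4.22, 5.65, -7.58]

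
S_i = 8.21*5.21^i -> [8.21, 42.77, 222.85, 1161.06, 6049.15]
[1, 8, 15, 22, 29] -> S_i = 1 + 7*i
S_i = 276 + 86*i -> [276, 362, 448, 534, 620]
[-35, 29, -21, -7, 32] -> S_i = Random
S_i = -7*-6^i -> [-7, 42, -252, 1512, -9072]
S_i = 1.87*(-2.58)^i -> [1.87, -4.82, 12.45, -32.11, 82.86]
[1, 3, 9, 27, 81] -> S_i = 1*3^i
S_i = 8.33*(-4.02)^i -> [8.33, -33.49, 134.62, -541.16, 2175.45]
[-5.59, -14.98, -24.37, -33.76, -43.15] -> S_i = -5.59 + -9.39*i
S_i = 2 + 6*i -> [2, 8, 14, 20, 26]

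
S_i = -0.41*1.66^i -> [-0.41, -0.68, -1.13, -1.88, -3.11]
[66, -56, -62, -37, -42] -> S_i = Random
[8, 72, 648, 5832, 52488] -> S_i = 8*9^i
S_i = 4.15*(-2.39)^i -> [4.15, -9.92, 23.71, -56.66, 135.41]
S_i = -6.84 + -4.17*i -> [-6.84, -11.01, -15.18, -19.35, -23.52]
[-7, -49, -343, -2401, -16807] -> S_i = -7*7^i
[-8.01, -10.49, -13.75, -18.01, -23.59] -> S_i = -8.01*1.31^i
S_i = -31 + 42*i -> [-31, 11, 53, 95, 137]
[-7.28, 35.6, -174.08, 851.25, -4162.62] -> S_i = -7.28*(-4.89)^i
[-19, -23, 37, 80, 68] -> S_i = Random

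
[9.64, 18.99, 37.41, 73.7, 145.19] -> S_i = 9.64*1.97^i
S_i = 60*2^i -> [60, 120, 240, 480, 960]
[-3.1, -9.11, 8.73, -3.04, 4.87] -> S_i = Random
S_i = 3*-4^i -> [3, -12, 48, -192, 768]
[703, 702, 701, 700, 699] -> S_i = 703 + -1*i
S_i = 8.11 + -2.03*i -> [8.11, 6.08, 4.05, 2.02, -0.01]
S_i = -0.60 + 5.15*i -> [-0.6, 4.55, 9.7, 14.85, 20.0]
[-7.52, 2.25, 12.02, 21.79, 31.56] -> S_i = -7.52 + 9.77*i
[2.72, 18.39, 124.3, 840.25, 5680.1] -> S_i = 2.72*6.76^i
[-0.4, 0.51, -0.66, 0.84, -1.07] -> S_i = -0.40*(-1.28)^i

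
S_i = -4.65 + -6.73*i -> [-4.65, -11.38, -18.11, -24.84, -31.57]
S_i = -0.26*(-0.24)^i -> [-0.26, 0.06, -0.01, 0.0, -0.0]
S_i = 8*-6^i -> [8, -48, 288, -1728, 10368]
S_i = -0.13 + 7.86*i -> [-0.13, 7.73, 15.59, 23.45, 31.31]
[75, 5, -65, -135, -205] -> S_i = 75 + -70*i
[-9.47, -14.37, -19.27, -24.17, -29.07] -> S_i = -9.47 + -4.90*i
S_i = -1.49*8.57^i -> [-1.49, -12.77, -109.43, -937.84, -8037.29]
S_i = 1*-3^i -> [1, -3, 9, -27, 81]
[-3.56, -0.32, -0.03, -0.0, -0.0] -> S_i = -3.56*0.09^i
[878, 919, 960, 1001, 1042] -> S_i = 878 + 41*i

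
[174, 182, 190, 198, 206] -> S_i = 174 + 8*i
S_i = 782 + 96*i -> [782, 878, 974, 1070, 1166]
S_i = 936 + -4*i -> [936, 932, 928, 924, 920]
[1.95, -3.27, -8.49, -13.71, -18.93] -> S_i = 1.95 + -5.22*i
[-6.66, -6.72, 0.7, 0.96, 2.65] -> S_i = Random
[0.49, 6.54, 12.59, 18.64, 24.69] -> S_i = 0.49 + 6.05*i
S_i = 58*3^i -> [58, 174, 522, 1566, 4698]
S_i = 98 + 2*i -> [98, 100, 102, 104, 106]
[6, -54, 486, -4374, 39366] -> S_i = 6*-9^i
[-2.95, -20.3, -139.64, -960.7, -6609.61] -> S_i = -2.95*6.88^i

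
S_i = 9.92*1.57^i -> [9.92, 15.57, 24.45, 38.39, 60.27]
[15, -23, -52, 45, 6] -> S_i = Random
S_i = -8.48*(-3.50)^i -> [-8.48, 29.68, -103.88, 363.58, -1272.53]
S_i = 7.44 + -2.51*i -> [7.44, 4.93, 2.42, -0.09, -2.6]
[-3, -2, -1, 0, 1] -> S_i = -3 + 1*i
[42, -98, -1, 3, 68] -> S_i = Random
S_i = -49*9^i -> [-49, -441, -3969, -35721, -321489]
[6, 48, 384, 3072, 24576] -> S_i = 6*8^i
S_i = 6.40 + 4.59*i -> [6.4, 10.99, 15.58, 20.17, 24.76]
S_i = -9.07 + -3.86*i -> [-9.07, -12.93, -16.79, -20.65, -24.51]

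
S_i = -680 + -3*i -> [-680, -683, -686, -689, -692]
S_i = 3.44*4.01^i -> [3.44, 13.79, 55.32, 221.82, 889.48]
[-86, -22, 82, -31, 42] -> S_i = Random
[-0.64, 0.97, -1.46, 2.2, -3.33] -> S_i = -0.64*(-1.51)^i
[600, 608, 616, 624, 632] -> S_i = 600 + 8*i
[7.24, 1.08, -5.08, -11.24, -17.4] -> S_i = 7.24 + -6.16*i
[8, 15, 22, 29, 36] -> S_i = 8 + 7*i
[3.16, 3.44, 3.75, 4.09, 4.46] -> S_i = 3.16*1.09^i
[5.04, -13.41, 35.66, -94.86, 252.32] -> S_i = 5.04*(-2.66)^i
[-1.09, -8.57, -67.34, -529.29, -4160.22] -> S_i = -1.09*7.86^i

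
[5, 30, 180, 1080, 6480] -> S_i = 5*6^i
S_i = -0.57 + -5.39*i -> [-0.57, -5.96, -11.35, -16.74, -22.13]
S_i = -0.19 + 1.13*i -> [-0.19, 0.94, 2.07, 3.2, 4.33]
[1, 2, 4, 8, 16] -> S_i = 1*2^i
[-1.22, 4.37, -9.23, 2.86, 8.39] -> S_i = Random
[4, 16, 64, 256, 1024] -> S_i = 4*4^i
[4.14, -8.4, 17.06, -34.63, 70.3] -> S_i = 4.14*(-2.03)^i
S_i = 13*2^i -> [13, 26, 52, 104, 208]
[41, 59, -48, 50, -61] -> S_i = Random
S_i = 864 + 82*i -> [864, 946, 1028, 1110, 1192]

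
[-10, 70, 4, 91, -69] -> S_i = Random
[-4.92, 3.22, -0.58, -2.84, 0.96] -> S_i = Random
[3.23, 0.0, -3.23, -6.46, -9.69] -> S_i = 3.23 + -3.23*i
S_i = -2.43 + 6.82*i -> [-2.43, 4.39, 11.21, 18.03, 24.85]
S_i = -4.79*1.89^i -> [-4.79, -9.05, -17.11, -32.34, -61.12]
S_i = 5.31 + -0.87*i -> [5.31, 4.44, 3.57, 2.7, 1.83]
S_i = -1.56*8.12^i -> [-1.56, -12.67, -102.86, -835.2, -6781.86]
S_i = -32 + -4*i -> [-32, -36, -40, -44, -48]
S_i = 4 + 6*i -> [4, 10, 16, 22, 28]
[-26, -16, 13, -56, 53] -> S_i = Random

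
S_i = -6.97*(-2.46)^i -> [-6.97, 17.15, -42.18, 103.76, -255.25]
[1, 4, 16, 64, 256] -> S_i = 1*4^i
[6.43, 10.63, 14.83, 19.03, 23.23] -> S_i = 6.43 + 4.20*i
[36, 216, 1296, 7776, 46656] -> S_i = 36*6^i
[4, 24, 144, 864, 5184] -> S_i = 4*6^i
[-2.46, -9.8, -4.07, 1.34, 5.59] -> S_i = Random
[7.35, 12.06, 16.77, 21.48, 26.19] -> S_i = 7.35 + 4.71*i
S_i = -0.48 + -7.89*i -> [-0.48, -8.37, -16.26, -24.15, -32.04]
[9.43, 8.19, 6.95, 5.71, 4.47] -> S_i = 9.43 + -1.24*i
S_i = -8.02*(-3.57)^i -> [-8.02, 28.63, -102.21, 364.9, -1302.71]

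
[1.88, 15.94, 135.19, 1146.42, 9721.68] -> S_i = 1.88*8.48^i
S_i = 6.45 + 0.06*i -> [6.45, 6.51, 6.57, 6.63, 6.69]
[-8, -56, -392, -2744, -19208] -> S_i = -8*7^i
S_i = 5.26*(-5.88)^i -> [5.26, -30.93, 181.86, -1069.34, 6287.75]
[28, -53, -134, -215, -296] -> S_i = 28 + -81*i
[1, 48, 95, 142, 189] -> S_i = 1 + 47*i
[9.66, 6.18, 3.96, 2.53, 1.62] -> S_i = 9.66*0.64^i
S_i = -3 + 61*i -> [-3, 58, 119, 180, 241]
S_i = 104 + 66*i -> [104, 170, 236, 302, 368]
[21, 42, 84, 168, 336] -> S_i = 21*2^i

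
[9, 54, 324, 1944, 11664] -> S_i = 9*6^i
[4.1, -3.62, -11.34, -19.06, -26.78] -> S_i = 4.10 + -7.72*i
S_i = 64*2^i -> [64, 128, 256, 512, 1024]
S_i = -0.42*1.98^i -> [-0.42, -0.83, -1.65, -3.26, -6.46]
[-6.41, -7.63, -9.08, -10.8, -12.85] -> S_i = -6.41*1.19^i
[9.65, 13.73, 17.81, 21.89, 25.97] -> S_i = 9.65 + 4.08*i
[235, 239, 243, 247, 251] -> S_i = 235 + 4*i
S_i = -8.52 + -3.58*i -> [-8.52, -12.1, -15.68, -19.26, -22.84]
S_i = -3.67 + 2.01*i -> [-3.67, -1.66, 0.35, 2.36, 4.37]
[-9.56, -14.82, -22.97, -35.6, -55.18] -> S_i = -9.56*1.55^i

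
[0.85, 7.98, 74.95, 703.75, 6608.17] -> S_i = 0.85*9.39^i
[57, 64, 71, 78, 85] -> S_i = 57 + 7*i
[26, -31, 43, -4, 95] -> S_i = Random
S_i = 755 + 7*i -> [755, 762, 769, 776, 783]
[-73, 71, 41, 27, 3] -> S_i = Random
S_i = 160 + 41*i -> [160, 201, 242, 283, 324]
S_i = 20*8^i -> [20, 160, 1280, 10240, 81920]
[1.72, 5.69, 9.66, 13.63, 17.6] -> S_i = 1.72 + 3.97*i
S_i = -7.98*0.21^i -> [-7.98, -1.68, -0.35, -0.07, -0.02]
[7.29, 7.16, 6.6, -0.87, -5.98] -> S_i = Random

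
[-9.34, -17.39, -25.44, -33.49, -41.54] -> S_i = -9.34 + -8.05*i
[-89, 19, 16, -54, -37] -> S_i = Random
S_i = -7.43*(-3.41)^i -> [-7.43, 25.34, -86.4, 294.61, -1004.63]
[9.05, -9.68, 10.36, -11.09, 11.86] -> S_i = 9.05*(-1.07)^i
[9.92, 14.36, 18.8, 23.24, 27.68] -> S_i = 9.92 + 4.44*i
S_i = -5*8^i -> [-5, -40, -320, -2560, -20480]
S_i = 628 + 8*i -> [628, 636, 644, 652, 660]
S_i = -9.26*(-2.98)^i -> [-9.26, 27.59, -82.23, 245.05, -730.26]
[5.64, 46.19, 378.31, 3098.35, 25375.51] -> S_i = 5.64*8.19^i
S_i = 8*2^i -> [8, 16, 32, 64, 128]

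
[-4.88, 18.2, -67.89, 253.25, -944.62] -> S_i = -4.88*(-3.73)^i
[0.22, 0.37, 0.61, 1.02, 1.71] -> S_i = 0.22*1.67^i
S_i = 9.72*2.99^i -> [9.72, 29.06, 86.9, 259.82, 776.87]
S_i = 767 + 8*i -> [767, 775, 783, 791, 799]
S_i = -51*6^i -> [-51, -306, -1836, -11016, -66096]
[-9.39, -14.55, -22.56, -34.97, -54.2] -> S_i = -9.39*1.55^i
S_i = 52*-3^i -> [52, -156, 468, -1404, 4212]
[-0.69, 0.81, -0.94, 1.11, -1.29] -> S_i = -0.69*(-1.17)^i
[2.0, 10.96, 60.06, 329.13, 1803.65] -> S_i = 2.00*5.48^i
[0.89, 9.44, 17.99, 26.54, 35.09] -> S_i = 0.89 + 8.55*i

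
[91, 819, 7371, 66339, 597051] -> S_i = 91*9^i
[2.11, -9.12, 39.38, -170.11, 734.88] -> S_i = 2.11*(-4.32)^i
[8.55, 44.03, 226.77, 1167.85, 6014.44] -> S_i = 8.55*5.15^i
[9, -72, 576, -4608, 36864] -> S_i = 9*-8^i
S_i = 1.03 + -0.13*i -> [1.03, 0.9, 0.77, 0.64, 0.51]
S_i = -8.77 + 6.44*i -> [-8.77, -2.33, 4.11, 10.55, 16.99]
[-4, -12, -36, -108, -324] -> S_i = -4*3^i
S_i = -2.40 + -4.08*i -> [-2.4, -6.48, -10.56, -14.64, -18.72]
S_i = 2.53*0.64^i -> [2.53, 1.62, 1.04, 0.66, 0.42]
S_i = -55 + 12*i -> [-55, -43, -31, -19, -7]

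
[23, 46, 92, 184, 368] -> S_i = 23*2^i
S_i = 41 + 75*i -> [41, 116, 191, 266, 341]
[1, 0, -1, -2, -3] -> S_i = 1 + -1*i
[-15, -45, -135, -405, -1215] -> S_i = -15*3^i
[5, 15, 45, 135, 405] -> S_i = 5*3^i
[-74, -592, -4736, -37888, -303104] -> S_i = -74*8^i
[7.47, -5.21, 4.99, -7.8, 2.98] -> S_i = Random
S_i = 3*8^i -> [3, 24, 192, 1536, 12288]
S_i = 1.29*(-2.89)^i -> [1.29, -3.73, 10.77, -31.14, 89.99]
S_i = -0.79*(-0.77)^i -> [-0.79, 0.61, -0.47, 0.36, -0.28]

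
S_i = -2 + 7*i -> [-2, 5, 12, 19, 26]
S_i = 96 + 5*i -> [96, 101, 106, 111, 116]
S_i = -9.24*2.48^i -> [-9.24, -22.92, -56.83, -140.94, -349.53]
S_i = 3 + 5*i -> [3, 8, 13, 18, 23]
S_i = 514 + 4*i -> [514, 518, 522, 526, 530]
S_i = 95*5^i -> [95, 475, 2375, 11875, 59375]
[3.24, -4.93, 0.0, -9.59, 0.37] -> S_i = Random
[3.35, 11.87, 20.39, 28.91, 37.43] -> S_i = 3.35 + 8.52*i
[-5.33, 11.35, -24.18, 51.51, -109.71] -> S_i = -5.33*(-2.13)^i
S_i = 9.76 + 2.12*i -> [9.76, 11.88, 14.0, 16.12, 18.24]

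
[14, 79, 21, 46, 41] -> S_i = Random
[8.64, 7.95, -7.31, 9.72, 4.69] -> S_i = Random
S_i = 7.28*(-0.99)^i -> [7.28, -7.21, 7.14, -7.06, 6.99]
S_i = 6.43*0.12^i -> [6.43, 0.77, 0.09, 0.01, 0.0]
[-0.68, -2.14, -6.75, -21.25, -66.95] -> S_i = -0.68*3.15^i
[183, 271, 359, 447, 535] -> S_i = 183 + 88*i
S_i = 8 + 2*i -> [8, 10, 12, 14, 16]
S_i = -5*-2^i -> [-5, 10, -20, 40, -80]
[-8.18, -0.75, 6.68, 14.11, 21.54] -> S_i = -8.18 + 7.43*i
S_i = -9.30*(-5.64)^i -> [-9.3, 52.45, -295.83, 1668.48, -9410.21]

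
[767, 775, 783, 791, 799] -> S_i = 767 + 8*i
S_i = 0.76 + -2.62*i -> [0.76, -1.86, -4.48, -7.1, -9.72]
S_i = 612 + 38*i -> [612, 650, 688, 726, 764]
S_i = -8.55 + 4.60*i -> [-8.55, -3.95, 0.65, 5.25, 9.85]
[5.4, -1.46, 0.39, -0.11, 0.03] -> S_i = 5.40*(-0.27)^i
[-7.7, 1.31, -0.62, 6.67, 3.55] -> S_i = Random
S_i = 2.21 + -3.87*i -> [2.21, -1.66, -5.53, -9.4, -13.27]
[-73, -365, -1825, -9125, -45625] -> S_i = -73*5^i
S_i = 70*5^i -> [70, 350, 1750, 8750, 43750]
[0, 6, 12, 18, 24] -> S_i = 0 + 6*i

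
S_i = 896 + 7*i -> [896, 903, 910, 917, 924]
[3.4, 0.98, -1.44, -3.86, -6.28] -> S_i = 3.40 + -2.42*i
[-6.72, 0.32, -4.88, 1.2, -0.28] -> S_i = Random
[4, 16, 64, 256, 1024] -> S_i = 4*4^i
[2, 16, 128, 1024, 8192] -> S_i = 2*8^i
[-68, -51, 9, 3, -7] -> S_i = Random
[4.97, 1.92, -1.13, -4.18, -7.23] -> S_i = 4.97 + -3.05*i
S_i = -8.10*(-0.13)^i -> [-8.1, 1.05, -0.14, 0.02, -0.0]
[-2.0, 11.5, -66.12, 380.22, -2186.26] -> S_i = -2.00*(-5.75)^i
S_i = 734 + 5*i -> [734, 739, 744, 749, 754]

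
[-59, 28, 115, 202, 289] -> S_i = -59 + 87*i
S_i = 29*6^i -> [29, 174, 1044, 6264, 37584]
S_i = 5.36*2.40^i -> [5.36, 12.86, 30.87, 74.1, 177.83]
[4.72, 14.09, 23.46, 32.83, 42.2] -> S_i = 4.72 + 9.37*i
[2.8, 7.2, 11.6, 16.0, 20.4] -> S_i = 2.80 + 4.40*i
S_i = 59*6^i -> [59, 354, 2124, 12744, 76464]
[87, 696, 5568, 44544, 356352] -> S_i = 87*8^i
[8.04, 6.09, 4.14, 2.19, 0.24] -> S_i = 8.04 + -1.95*i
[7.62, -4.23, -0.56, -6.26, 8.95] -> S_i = Random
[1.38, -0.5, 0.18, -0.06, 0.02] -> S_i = 1.38*(-0.36)^i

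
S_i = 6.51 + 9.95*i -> [6.51, 16.46, 26.41, 36.36, 46.31]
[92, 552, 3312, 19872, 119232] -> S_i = 92*6^i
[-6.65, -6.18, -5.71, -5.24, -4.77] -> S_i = -6.65 + 0.47*i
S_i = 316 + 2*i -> [316, 318, 320, 322, 324]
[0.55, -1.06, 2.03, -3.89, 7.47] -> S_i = 0.55*(-1.92)^i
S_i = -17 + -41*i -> [-17, -58, -99, -140, -181]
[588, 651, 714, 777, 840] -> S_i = 588 + 63*i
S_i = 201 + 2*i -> [201, 203, 205, 207, 209]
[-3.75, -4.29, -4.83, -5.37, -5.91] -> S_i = -3.75 + -0.54*i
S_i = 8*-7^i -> [8, -56, 392, -2744, 19208]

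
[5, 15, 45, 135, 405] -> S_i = 5*3^i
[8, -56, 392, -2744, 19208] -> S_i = 8*-7^i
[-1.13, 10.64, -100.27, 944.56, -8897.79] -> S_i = -1.13*(-9.42)^i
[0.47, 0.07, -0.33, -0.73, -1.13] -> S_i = 0.47 + -0.40*i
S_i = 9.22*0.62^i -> [9.22, 5.72, 3.54, 2.2, 1.36]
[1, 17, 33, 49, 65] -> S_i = 1 + 16*i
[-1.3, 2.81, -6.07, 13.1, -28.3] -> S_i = -1.30*(-2.16)^i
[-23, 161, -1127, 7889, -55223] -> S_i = -23*-7^i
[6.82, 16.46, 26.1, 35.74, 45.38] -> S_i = 6.82 + 9.64*i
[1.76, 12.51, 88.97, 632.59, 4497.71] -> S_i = 1.76*7.11^i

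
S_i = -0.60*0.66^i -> [-0.6, -0.4, -0.26, -0.17, -0.11]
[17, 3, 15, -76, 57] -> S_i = Random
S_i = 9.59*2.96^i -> [9.59, 28.39, 84.02, 248.71, 736.18]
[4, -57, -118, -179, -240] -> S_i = 4 + -61*i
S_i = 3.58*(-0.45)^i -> [3.58, -1.61, 0.72, -0.33, 0.15]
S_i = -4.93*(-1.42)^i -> [-4.93, 7.0, -9.94, 14.12, -20.04]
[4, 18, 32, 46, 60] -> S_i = 4 + 14*i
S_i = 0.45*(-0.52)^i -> [0.45, -0.23, 0.12, -0.06, 0.03]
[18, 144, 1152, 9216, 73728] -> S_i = 18*8^i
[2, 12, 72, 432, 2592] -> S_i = 2*6^i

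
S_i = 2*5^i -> [2, 10, 50, 250, 1250]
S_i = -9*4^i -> [-9, -36, -144, -576, -2304]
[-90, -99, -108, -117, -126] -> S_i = -90 + -9*i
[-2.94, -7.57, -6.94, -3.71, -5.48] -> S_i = Random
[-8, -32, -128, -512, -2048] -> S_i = -8*4^i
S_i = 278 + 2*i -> [278, 280, 282, 284, 286]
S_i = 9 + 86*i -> [9, 95, 181, 267, 353]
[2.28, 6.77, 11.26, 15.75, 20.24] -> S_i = 2.28 + 4.49*i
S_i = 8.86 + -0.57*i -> [8.86, 8.29, 7.72, 7.15, 6.58]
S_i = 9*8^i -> [9, 72, 576, 4608, 36864]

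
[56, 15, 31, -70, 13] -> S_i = Random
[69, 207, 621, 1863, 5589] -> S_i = 69*3^i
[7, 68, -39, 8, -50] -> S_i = Random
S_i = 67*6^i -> [67, 402, 2412, 14472, 86832]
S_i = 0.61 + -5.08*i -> [0.61, -4.47, -9.55, -14.63, -19.71]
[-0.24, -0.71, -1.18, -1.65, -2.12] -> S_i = -0.24 + -0.47*i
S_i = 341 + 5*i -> [341, 346, 351, 356, 361]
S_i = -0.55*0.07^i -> [-0.55, -0.04, -0.0, -0.0, -0.0]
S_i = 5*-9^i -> [5, -45, 405, -3645, 32805]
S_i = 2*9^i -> [2, 18, 162, 1458, 13122]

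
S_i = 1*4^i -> [1, 4, 16, 64, 256]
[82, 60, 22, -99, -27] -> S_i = Random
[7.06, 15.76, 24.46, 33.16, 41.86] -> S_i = 7.06 + 8.70*i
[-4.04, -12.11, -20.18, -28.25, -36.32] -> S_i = -4.04 + -8.07*i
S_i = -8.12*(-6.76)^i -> [-8.12, 54.89, -371.06, 2508.4, -16956.76]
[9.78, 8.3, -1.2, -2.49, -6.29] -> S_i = Random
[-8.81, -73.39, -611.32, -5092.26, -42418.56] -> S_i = -8.81*8.33^i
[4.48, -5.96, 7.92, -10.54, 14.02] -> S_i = 4.48*(-1.33)^i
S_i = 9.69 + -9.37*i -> [9.69, 0.32, -9.05, -18.42, -27.79]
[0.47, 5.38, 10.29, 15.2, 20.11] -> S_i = 0.47 + 4.91*i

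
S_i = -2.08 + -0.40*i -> [-2.08, -2.48, -2.88, -3.28, -3.68]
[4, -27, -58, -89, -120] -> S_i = 4 + -31*i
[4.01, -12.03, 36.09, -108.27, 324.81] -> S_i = 4.01*(-3.00)^i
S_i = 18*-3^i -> [18, -54, 162, -486, 1458]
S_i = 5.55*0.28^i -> [5.55, 1.55, 0.44, 0.12, 0.03]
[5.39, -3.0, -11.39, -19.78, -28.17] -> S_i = 5.39 + -8.39*i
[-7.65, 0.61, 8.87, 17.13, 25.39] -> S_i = -7.65 + 8.26*i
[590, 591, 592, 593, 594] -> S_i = 590 + 1*i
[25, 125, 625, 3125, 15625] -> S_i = 25*5^i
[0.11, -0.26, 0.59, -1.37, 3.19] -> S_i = 0.11*(-2.32)^i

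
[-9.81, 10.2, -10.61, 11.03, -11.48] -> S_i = -9.81*(-1.04)^i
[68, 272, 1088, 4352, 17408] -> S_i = 68*4^i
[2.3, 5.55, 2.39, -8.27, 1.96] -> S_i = Random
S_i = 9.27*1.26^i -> [9.27, 11.68, 14.72, 18.54, 23.36]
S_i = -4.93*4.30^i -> [-4.93, -21.2, -91.16, -391.97, -1685.47]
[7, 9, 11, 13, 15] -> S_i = 7 + 2*i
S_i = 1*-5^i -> [1, -5, 25, -125, 625]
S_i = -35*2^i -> [-35, -70, -140, -280, -560]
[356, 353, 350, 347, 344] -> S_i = 356 + -3*i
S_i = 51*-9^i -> [51, -459, 4131, -37179, 334611]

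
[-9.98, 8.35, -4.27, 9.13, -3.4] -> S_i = Random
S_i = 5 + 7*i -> [5, 12, 19, 26, 33]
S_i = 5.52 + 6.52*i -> [5.52, 12.04, 18.56, 25.08, 31.6]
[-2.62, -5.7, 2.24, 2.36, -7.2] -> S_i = Random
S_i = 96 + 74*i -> [96, 170, 244, 318, 392]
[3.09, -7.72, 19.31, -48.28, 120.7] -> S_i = 3.09*(-2.50)^i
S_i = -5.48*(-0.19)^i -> [-5.48, 1.04, -0.2, 0.04, -0.01]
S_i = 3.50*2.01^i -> [3.5, 7.03, 14.14, 28.42, 57.13]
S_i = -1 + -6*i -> [-1, -7, -13, -19, -25]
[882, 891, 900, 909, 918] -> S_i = 882 + 9*i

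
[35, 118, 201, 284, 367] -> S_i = 35 + 83*i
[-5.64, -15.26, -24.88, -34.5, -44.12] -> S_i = -5.64 + -9.62*i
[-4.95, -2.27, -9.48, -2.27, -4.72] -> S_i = Random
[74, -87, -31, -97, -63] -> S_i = Random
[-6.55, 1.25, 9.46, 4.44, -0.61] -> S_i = Random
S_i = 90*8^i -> [90, 720, 5760, 46080, 368640]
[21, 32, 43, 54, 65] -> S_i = 21 + 11*i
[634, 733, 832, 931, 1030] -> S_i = 634 + 99*i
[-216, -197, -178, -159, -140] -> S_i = -216 + 19*i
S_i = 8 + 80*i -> [8, 88, 168, 248, 328]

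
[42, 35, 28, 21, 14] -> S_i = 42 + -7*i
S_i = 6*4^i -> [6, 24, 96, 384, 1536]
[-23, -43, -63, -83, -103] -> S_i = -23 + -20*i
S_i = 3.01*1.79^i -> [3.01, 5.39, 9.64, 17.26, 30.9]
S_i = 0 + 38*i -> [0, 38, 76, 114, 152]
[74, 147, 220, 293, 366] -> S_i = 74 + 73*i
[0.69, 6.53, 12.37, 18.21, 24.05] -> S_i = 0.69 + 5.84*i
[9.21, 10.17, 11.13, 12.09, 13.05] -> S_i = 9.21 + 0.96*i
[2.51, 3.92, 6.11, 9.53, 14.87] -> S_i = 2.51*1.56^i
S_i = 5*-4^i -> [5, -20, 80, -320, 1280]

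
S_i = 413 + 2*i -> [413, 415, 417, 419, 421]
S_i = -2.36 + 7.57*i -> [-2.36, 5.21, 12.78, 20.35, 27.92]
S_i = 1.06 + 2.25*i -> [1.06, 3.31, 5.56, 7.81, 10.06]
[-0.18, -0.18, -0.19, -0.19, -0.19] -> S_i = -0.18*1.02^i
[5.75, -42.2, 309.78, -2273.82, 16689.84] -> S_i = 5.75*(-7.34)^i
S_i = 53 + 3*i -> [53, 56, 59, 62, 65]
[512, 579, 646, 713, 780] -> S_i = 512 + 67*i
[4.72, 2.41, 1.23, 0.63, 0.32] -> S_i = 4.72*0.51^i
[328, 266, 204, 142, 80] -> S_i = 328 + -62*i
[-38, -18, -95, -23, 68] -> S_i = Random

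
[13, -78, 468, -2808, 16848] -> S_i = 13*-6^i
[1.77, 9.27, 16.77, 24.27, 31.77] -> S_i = 1.77 + 7.50*i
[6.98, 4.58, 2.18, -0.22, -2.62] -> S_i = 6.98 + -2.40*i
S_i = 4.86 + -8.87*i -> [4.86, -4.01, -12.88, -21.75, -30.62]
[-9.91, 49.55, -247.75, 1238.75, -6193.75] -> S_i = -9.91*(-5.00)^i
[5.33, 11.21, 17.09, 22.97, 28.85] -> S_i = 5.33 + 5.88*i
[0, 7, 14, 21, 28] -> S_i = 0 + 7*i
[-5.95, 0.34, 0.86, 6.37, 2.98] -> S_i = Random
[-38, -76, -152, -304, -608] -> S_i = -38*2^i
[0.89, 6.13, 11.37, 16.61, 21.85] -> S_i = 0.89 + 5.24*i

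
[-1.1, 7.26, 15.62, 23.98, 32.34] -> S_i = -1.10 + 8.36*i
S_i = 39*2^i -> [39, 78, 156, 312, 624]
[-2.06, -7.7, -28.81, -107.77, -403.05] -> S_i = -2.06*3.74^i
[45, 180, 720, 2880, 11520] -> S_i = 45*4^i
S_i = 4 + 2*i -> [4, 6, 8, 10, 12]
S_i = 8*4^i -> [8, 32, 128, 512, 2048]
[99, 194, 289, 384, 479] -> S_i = 99 + 95*i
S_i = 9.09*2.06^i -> [9.09, 18.73, 38.57, 79.46, 163.69]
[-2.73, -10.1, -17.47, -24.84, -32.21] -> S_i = -2.73 + -7.37*i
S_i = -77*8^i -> [-77, -616, -4928, -39424, -315392]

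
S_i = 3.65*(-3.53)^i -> [3.65, -12.88, 45.48, -160.55, 566.75]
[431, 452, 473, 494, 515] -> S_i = 431 + 21*i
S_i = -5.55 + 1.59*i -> [-5.55, -3.96, -2.37, -0.78, 0.81]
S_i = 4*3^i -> [4, 12, 36, 108, 324]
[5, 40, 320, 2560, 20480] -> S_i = 5*8^i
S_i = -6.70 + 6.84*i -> [-6.7, 0.14, 6.98, 13.82, 20.66]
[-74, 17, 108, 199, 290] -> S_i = -74 + 91*i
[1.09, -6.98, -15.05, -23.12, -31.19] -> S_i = 1.09 + -8.07*i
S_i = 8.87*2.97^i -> [8.87, 26.34, 78.24, 232.38, 690.16]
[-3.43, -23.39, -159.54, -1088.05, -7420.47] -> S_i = -3.43*6.82^i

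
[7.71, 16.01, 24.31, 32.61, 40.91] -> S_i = 7.71 + 8.30*i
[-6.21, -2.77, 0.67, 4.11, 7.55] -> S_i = -6.21 + 3.44*i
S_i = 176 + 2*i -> [176, 178, 180, 182, 184]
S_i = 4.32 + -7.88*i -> [4.32, -3.56, -11.44, -19.32, -27.2]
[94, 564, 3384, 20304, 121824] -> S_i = 94*6^i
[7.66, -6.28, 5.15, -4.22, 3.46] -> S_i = 7.66*(-0.82)^i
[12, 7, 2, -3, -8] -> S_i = 12 + -5*i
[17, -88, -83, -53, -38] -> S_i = Random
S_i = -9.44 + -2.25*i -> [-9.44, -11.69, -13.94, -16.19, -18.44]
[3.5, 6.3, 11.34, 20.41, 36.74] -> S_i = 3.50*1.80^i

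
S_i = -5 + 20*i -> [-5, 15, 35, 55, 75]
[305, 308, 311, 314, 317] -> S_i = 305 + 3*i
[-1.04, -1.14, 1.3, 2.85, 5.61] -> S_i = Random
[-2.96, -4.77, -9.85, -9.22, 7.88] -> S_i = Random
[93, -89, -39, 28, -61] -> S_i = Random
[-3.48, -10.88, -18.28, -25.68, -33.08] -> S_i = -3.48 + -7.40*i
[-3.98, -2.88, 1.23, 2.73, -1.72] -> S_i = Random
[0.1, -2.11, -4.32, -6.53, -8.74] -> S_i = 0.10 + -2.21*i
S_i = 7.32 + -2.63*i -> [7.32, 4.69, 2.06, -0.57, -3.2]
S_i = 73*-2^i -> [73, -146, 292, -584, 1168]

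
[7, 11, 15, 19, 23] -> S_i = 7 + 4*i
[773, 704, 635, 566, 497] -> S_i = 773 + -69*i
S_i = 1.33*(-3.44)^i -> [1.33, -4.58, 15.74, -54.14, 186.25]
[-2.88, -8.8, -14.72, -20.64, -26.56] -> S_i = -2.88 + -5.92*i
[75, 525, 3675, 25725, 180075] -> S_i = 75*7^i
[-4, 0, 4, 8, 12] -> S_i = -4 + 4*i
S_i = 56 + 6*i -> [56, 62, 68, 74, 80]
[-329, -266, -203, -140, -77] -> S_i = -329 + 63*i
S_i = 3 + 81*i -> [3, 84, 165, 246, 327]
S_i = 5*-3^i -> [5, -15, 45, -135, 405]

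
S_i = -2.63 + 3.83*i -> [-2.63, 1.2, 5.03, 8.86, 12.69]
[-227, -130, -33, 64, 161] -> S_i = -227 + 97*i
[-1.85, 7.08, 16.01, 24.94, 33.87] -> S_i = -1.85 + 8.93*i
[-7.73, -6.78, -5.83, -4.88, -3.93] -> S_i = -7.73 + 0.95*i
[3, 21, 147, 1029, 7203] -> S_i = 3*7^i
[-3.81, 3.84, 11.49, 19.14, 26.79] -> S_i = -3.81 + 7.65*i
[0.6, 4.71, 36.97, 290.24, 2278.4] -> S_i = 0.60*7.85^i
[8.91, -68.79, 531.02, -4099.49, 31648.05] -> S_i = 8.91*(-7.72)^i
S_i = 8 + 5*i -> [8, 13, 18, 23, 28]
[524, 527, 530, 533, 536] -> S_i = 524 + 3*i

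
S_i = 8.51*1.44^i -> [8.51, 12.25, 17.65, 25.41, 36.59]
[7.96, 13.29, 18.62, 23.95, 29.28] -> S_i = 7.96 + 5.33*i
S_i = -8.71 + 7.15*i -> [-8.71, -1.56, 5.59, 12.74, 19.89]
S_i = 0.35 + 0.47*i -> [0.35, 0.82, 1.29, 1.76, 2.23]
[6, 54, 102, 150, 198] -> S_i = 6 + 48*i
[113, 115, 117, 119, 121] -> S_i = 113 + 2*i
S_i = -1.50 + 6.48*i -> [-1.5, 4.98, 11.46, 17.94, 24.42]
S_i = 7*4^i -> [7, 28, 112, 448, 1792]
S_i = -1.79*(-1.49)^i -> [-1.79, 2.67, -3.97, 5.92, -8.82]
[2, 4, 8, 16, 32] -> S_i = 2*2^i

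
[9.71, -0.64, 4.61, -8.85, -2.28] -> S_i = Random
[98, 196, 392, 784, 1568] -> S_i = 98*2^i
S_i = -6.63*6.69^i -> [-6.63, -44.35, -296.73, -1985.14, -13280.61]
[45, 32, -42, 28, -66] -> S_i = Random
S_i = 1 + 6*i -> [1, 7, 13, 19, 25]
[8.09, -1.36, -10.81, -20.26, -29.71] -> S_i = 8.09 + -9.45*i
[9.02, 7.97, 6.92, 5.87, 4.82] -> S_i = 9.02 + -1.05*i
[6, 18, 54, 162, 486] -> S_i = 6*3^i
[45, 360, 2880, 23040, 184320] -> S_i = 45*8^i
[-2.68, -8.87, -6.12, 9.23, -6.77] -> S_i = Random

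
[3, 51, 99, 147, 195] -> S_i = 3 + 48*i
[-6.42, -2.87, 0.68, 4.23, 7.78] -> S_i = -6.42 + 3.55*i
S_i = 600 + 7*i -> [600, 607, 614, 621, 628]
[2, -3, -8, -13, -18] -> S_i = 2 + -5*i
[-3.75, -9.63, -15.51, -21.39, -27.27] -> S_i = -3.75 + -5.88*i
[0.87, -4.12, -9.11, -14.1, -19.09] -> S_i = 0.87 + -4.99*i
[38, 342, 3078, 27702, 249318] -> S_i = 38*9^i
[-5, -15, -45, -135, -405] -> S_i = -5*3^i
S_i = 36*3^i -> [36, 108, 324, 972, 2916]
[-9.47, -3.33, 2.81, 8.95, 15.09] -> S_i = -9.47 + 6.14*i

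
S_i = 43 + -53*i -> [43, -10, -63, -116, -169]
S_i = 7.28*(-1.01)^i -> [7.28, -7.35, 7.43, -7.5, 7.58]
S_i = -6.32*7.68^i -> [-6.32, -48.54, -372.77, -2862.86, -21986.8]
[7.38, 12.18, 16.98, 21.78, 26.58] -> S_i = 7.38 + 4.80*i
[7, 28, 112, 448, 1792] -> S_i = 7*4^i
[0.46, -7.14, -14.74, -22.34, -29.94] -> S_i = 0.46 + -7.60*i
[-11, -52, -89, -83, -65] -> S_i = Random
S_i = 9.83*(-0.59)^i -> [9.83, -5.8, 3.42, -2.02, 1.19]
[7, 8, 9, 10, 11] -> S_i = 7 + 1*i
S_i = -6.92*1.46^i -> [-6.92, -10.1, -14.75, -21.54, -31.44]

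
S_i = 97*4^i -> [97, 388, 1552, 6208, 24832]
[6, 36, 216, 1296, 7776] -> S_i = 6*6^i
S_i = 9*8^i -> [9, 72, 576, 4608, 36864]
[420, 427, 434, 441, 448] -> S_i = 420 + 7*i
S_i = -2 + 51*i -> [-2, 49, 100, 151, 202]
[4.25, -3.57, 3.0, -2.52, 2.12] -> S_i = 4.25*(-0.84)^i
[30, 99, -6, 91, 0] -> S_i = Random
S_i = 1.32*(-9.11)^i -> [1.32, -12.03, 109.55, -998.0, 9091.75]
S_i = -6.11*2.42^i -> [-6.11, -14.79, -35.78, -86.59, -209.56]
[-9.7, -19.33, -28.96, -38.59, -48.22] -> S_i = -9.70 + -9.63*i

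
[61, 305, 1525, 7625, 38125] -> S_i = 61*5^i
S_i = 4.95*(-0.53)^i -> [4.95, -2.62, 1.39, -0.74, 0.39]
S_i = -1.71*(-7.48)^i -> [-1.71, 12.79, -95.68, 715.65, -5353.06]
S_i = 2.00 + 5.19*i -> [2.0, 7.19, 12.38, 17.57, 22.76]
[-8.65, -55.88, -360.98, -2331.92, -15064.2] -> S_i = -8.65*6.46^i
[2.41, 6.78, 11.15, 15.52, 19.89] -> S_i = 2.41 + 4.37*i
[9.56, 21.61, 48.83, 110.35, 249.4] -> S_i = 9.56*2.26^i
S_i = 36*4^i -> [36, 144, 576, 2304, 9216]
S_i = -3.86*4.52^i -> [-3.86, -17.45, -78.86, -356.45, -1611.17]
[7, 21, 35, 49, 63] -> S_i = 7 + 14*i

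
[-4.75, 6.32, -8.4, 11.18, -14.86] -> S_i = -4.75*(-1.33)^i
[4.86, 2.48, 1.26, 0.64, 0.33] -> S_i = 4.86*0.51^i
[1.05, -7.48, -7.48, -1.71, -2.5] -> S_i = Random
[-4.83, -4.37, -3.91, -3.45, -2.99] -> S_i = -4.83 + 0.46*i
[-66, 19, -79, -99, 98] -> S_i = Random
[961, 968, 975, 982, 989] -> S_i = 961 + 7*i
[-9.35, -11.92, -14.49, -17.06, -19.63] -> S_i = -9.35 + -2.57*i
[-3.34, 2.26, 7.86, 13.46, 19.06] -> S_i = -3.34 + 5.60*i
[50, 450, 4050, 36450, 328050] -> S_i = 50*9^i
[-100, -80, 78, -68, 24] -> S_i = Random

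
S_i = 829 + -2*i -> [829, 827, 825, 823, 821]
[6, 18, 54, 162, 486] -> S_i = 6*3^i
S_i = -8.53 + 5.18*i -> [-8.53, -3.35, 1.83, 7.01, 12.19]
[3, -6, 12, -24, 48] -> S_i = 3*-2^i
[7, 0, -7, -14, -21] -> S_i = 7 + -7*i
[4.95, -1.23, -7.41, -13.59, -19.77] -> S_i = 4.95 + -6.18*i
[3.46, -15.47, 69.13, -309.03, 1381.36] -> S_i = 3.46*(-4.47)^i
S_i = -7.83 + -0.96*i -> [-7.83, -8.79, -9.75, -10.71, -11.67]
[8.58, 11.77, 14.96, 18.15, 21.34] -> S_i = 8.58 + 3.19*i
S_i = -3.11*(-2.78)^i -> [-3.11, 8.65, -24.04, 66.82, -185.75]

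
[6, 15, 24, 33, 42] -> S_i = 6 + 9*i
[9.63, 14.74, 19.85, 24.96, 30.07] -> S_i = 9.63 + 5.11*i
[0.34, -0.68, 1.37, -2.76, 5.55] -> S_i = 0.34*(-2.01)^i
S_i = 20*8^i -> [20, 160, 1280, 10240, 81920]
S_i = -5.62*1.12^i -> [-5.62, -6.29, -7.05, -7.9, -8.84]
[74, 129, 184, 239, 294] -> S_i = 74 + 55*i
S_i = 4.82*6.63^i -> [4.82, 31.96, 211.87, 1404.71, 9313.25]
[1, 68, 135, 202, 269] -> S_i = 1 + 67*i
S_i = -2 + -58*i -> [-2, -60, -118, -176, -234]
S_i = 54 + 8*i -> [54, 62, 70, 78, 86]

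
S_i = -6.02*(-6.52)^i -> [-6.02, 39.25, -255.91, 1668.55, -10878.95]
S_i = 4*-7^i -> [4, -28, 196, -1372, 9604]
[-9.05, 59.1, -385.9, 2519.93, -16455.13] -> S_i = -9.05*(-6.53)^i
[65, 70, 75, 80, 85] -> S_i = 65 + 5*i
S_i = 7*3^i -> [7, 21, 63, 189, 567]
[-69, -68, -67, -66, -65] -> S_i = -69 + 1*i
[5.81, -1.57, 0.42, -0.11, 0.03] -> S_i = 5.81*(-0.27)^i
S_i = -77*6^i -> [-77, -462, -2772, -16632, -99792]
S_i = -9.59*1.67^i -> [-9.59, -16.02, -26.75, -44.67, -74.59]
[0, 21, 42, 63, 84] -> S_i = 0 + 21*i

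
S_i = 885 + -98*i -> [885, 787, 689, 591, 493]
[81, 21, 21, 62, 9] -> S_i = Random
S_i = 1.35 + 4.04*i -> [1.35, 5.39, 9.43, 13.47, 17.51]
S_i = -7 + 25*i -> [-7, 18, 43, 68, 93]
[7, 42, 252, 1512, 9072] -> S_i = 7*6^i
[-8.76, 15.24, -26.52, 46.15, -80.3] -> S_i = -8.76*(-1.74)^i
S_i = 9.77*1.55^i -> [9.77, 15.14, 23.47, 36.38, 56.39]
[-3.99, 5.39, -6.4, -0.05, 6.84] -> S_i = Random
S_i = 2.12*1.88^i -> [2.12, 3.99, 7.49, 14.09, 26.48]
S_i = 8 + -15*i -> [8, -7, -22, -37, -52]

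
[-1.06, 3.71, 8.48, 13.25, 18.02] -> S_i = -1.06 + 4.77*i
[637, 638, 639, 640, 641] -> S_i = 637 + 1*i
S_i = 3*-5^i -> [3, -15, 75, -375, 1875]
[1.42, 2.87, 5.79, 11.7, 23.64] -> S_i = 1.42*2.02^i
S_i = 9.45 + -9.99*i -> [9.45, -0.54, -10.53, -20.52, -30.51]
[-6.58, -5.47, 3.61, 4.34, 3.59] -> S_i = Random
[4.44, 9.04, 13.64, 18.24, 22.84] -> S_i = 4.44 + 4.60*i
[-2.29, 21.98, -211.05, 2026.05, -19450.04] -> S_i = -2.29*(-9.60)^i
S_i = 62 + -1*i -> [62, 61, 60, 59, 58]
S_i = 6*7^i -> [6, 42, 294, 2058, 14406]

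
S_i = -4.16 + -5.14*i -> [-4.16, -9.3, -14.44, -19.58, -24.72]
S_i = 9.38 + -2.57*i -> [9.38, 6.81, 4.24, 1.67, -0.9]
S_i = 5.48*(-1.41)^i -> [5.48, -7.73, 10.89, -15.36, 21.66]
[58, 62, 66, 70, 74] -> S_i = 58 + 4*i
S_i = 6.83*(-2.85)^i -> [6.83, -19.47, 55.48, -158.11, 450.61]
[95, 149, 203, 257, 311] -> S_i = 95 + 54*i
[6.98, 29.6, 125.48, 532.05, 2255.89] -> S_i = 6.98*4.24^i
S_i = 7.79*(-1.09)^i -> [7.79, -8.49, 9.26, -10.09, 11.0]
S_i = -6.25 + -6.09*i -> [-6.25, -12.34, -18.43, -24.52, -30.61]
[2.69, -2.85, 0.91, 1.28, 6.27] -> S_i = Random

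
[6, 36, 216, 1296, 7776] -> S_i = 6*6^i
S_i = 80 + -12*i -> [80, 68, 56, 44, 32]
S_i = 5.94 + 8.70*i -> [5.94, 14.64, 23.34, 32.04, 40.74]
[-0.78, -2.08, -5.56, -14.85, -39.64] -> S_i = -0.78*2.67^i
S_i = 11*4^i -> [11, 44, 176, 704, 2816]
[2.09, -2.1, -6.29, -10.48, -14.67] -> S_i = 2.09 + -4.19*i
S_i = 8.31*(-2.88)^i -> [8.31, -23.93, 68.93, -198.51, 571.7]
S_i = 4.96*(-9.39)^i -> [4.96, -46.57, 437.33, -4106.56, 38560.62]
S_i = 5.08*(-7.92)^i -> [5.08, -40.23, 318.65, -2523.71, 19987.77]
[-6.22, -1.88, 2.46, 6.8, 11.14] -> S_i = -6.22 + 4.34*i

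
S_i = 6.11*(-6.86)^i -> [6.11, -41.91, 287.53, -1972.48, 13531.24]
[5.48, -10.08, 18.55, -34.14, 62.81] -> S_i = 5.48*(-1.84)^i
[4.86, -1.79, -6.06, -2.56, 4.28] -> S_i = Random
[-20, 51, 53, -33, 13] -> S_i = Random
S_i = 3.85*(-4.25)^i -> [3.85, -16.36, 69.54, -295.55, 1256.08]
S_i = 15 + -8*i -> [15, 7, -1, -9, -17]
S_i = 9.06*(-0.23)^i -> [9.06, -2.08, 0.48, -0.11, 0.03]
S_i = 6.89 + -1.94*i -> [6.89, 4.95, 3.01, 1.07, -0.87]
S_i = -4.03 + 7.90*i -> [-4.03, 3.87, 11.77, 19.67, 27.57]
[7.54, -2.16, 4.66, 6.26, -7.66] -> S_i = Random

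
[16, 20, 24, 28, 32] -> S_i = 16 + 4*i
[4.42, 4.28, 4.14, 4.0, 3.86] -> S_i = 4.42 + -0.14*i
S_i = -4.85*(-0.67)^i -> [-4.85, 3.25, -2.18, 1.46, -0.98]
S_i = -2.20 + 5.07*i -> [-2.2, 2.87, 7.94, 13.01, 18.08]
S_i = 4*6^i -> [4, 24, 144, 864, 5184]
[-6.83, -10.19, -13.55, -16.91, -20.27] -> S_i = -6.83 + -3.36*i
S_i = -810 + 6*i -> [-810, -804, -798, -792, -786]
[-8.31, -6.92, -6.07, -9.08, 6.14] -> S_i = Random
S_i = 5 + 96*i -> [5, 101, 197, 293, 389]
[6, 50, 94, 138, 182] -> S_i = 6 + 44*i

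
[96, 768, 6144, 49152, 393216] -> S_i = 96*8^i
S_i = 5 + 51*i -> [5, 56, 107, 158, 209]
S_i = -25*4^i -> [-25, -100, -400, -1600, -6400]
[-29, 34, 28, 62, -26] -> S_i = Random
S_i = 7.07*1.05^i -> [7.07, 7.42, 7.79, 8.18, 8.59]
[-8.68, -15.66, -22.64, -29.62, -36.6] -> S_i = -8.68 + -6.98*i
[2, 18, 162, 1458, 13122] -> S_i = 2*9^i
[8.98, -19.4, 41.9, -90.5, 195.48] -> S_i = 8.98*(-2.16)^i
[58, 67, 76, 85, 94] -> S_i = 58 + 9*i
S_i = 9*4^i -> [9, 36, 144, 576, 2304]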